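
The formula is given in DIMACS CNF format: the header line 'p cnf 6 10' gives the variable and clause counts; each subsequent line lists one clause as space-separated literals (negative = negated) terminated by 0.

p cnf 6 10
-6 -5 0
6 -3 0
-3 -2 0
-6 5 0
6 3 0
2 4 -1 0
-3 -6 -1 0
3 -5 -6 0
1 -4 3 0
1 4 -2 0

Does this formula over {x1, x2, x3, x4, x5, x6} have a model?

No

Case x6 = False:
(¬x3) alone gives x3 = False.
That conflicts with the unit clause (x3).
So x6 must be the other value — set x6 = True.
(¬x5) alone gives x5 = False.
That conflicts with the unit clause (x5).
Neither x6 = True nor x6 = False works.
No assignment satisfies every clause.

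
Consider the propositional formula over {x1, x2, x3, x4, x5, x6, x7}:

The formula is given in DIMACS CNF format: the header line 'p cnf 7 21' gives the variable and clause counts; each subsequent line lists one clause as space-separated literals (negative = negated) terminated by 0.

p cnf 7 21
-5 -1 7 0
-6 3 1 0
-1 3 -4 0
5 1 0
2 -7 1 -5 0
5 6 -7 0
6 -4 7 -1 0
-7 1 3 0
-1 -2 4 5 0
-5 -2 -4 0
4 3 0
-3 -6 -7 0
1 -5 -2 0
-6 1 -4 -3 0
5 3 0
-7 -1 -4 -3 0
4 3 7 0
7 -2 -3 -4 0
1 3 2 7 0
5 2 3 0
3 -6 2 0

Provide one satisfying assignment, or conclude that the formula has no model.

x1 ↦ False; x2 ↦ False; x3 ↦ True; x4 ↦ False; x5 ↦ True; x6 ↦ False; x7 ↦ False

Branch on x5: set x5 = True.
Branch on x1: set x1 = False.
From the singleton clause (¬x2), x2 = False.
From the singleton clause (¬x7), x7 = False.
From the singleton clause (x3), x3 = True.
Branch on x6: set x6 = False.
All clauses hold; x4 can take either value.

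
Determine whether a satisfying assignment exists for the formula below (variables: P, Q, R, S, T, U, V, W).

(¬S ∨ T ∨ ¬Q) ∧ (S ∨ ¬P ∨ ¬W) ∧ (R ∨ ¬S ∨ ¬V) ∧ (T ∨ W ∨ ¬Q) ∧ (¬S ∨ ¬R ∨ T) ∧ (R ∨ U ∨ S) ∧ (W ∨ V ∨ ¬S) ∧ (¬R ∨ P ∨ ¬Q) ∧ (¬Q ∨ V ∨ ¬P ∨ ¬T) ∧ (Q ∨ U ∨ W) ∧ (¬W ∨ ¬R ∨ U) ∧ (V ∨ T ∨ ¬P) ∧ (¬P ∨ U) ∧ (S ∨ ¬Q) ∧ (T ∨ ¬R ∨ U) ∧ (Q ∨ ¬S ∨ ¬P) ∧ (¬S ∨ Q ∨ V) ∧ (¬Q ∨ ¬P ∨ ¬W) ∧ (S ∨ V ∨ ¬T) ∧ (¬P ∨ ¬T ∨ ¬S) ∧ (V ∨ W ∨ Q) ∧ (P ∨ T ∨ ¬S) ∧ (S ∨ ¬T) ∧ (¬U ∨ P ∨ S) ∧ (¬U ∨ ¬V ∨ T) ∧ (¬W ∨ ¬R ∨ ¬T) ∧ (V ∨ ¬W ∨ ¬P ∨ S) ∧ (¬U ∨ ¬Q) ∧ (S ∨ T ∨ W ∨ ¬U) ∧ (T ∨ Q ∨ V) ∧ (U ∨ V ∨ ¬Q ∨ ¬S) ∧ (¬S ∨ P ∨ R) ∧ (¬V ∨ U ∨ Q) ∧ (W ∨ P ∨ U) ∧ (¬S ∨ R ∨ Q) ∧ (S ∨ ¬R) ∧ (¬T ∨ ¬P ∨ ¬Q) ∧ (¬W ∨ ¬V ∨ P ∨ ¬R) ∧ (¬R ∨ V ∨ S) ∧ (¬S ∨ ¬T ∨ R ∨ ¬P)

Branch on P: set P = False.
Branch on R: set R = True.
From the singleton clause (¬Q), Q = False.
From the singleton clause (S), S = True.
From the singleton clause (T), T = True.
From the singleton clause (V), V = True.
From the singleton clause (¬W), W = False.
From the singleton clause (U), U = True.
All clauses are satisfied.
A satisfying assignment: P=False; Q=False; R=True; S=True; T=True; U=True; V=True; W=False.

Yes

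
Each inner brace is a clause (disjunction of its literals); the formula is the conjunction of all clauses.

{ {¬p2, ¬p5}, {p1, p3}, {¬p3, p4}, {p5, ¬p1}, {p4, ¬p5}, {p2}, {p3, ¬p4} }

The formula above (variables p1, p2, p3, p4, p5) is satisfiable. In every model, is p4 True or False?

True

Suppose p4 = False.
Unit clause (¬p3) forces p3 = False.
Unit clause (p1) forces p1 = True.
Unit clause (p5) forces p5 = True.
That conflicts with the unit clause (¬p5).
So every satisfying assignment has p4 = True.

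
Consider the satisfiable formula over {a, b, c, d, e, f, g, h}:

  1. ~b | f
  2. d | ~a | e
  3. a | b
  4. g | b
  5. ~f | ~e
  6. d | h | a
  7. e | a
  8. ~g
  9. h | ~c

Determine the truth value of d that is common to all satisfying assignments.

True

Suppose d = 0.
From the singleton clause (~g), g = 0.
From the singleton clause (b), b = 1.
From the singleton clause (f), f = 1.
From the singleton clause (~e), e = 0.
From the singleton clause (~a), a = 0.
That conflicts with the unit clause (a).
So every satisfying assignment has d = True.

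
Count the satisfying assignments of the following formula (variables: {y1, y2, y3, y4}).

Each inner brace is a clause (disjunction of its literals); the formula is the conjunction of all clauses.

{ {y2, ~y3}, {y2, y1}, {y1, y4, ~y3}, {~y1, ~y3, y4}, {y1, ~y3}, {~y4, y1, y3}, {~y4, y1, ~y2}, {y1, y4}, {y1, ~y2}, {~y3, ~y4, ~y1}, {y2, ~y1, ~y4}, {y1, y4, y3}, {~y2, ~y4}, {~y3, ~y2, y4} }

2

There are 2^4 = 16 truth assignments over (y1, y2, y3, y4).
Split on y2. With y2 = 1, the clauses containing y2 are satisfied and ~y2 drops from the rest; 1 of the 2^3 = 8 assignments to the other variables satisfy what remains.
With y2 = 0, by the same count on the reduced clause set, 1 assignment works.
(One model: y1=T, y2=F, y3=F, y4=F.)
Total: 1 + 1 = 2.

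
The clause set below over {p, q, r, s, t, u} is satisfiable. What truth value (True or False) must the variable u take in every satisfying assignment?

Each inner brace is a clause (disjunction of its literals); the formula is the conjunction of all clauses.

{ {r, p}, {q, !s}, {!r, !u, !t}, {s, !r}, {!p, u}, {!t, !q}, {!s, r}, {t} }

Suppose u = false.
The clause (!p) is unit, so p = false.
The clause (r) is unit, so r = true.
The clause (s) is unit, so s = true.
The clause (q) is unit, so q = true.
The clause (!t) is unit, so t = false.
That conflicts with the unit clause (t).
So every satisfying assignment has u = True.

True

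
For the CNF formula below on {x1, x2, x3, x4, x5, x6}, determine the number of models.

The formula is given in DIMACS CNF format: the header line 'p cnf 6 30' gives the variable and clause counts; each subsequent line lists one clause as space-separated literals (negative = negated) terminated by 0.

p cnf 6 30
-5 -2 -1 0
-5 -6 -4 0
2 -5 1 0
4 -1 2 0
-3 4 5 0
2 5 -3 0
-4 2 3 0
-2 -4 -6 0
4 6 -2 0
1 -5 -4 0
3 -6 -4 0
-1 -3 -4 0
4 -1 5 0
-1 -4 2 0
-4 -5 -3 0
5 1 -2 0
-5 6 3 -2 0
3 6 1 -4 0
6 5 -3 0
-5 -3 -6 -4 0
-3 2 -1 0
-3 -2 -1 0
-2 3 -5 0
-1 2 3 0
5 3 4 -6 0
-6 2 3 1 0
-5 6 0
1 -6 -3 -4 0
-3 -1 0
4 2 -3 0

3

There are 2^6 = 64 truth assignments over (x1, x2, x3, x4, x5, x6).
Split on x5. With x5 = True, the clauses containing x5 are satisfied and ¬x5 drops from the rest; 1 of the 2^5 = 32 assignments to the other variables satisfy what remains.
With x5 = False, by the same count on the reduced clause set, 2 assignments work.
Total: 1 + 2 = 3.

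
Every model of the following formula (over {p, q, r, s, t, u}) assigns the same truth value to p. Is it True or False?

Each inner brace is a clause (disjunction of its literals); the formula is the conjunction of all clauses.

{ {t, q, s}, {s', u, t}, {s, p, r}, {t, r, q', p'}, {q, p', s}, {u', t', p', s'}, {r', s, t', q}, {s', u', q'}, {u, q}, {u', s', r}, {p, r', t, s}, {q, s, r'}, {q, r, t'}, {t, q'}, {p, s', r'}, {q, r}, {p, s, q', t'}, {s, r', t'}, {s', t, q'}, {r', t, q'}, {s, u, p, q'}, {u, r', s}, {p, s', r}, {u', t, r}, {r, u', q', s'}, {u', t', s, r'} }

True

Suppose p = 0.
Suppose s = 1.
Unit clause (r') forces r = 0.
That conflicts with the unit clause (r).
Undo s and try s = 0.
Unit clause (r) forces r = 1.
Unit clause (t) forces t = 1.
That conflicts with the unit clause (t').
Either choice for s ends in contradiction.
So every satisfying assignment has p = True.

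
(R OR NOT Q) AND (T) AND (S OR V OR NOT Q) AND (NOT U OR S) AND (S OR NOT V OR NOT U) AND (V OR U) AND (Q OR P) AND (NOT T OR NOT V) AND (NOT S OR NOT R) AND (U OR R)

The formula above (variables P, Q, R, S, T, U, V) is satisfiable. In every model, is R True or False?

Suppose R = true.
Unit clause (T) forces T = true.
Unit clause (NOT V) forces V = false.
Unit clause (U) forces U = true.
Unit clause (S) forces S = true.
That conflicts with the unit clause (NOT S).
So every satisfying assignment has R = False.

False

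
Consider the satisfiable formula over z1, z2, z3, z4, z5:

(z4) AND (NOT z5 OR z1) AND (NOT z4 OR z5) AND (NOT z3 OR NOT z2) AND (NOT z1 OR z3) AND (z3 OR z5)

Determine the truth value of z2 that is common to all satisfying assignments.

False

Suppose z2 = true.
Unit clause (z4) forces z4 = true.
Unit clause (z5) forces z5 = true.
Unit clause (z1) forces z1 = true.
Unit clause (NOT z3) forces z3 = false.
That conflicts with the unit clause (z3).
So every satisfying assignment has z2 = False.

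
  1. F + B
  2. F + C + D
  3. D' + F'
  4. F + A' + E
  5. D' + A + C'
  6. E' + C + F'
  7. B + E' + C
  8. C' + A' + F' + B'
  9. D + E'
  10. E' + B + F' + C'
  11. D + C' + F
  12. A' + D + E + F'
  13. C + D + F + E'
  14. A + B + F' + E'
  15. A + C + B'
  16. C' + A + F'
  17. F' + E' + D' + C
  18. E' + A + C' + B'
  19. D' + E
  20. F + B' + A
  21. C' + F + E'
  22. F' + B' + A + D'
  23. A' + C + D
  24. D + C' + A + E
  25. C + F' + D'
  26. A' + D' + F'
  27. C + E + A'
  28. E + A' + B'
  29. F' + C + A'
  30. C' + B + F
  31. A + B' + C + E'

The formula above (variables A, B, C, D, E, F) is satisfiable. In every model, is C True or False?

Suppose C = 1.
Branch on F: set F = 1.
Unit clause (D') forces D = 0.
Unit clause (E') forces E = 0.
Unit clause (A') forces A = 0.
That conflicts with the unit clause (A).
So F must be the other value — set F = 0.
Unit clause (B) forces B = 1.
Unit clause (D) forces D = 1.
Unit clause (A) forces A = 1.
Unit clause (E) forces E = 1.
That conflicts with the unit clause (E').
Neither F = 1 nor F = 0 works.
So every satisfying assignment has C = False.

False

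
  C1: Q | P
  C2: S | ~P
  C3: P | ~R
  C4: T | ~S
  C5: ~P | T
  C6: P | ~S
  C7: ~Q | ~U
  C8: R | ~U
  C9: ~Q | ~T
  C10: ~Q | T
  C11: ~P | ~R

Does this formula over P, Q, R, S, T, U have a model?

Yes, satisfiable

Case Q = 0:
From the singleton clause (P), P = 1.
From the singleton clause (S), S = 1.
From the singleton clause (T), T = 1.
From the singleton clause (~R), R = 0.
From the singleton clause (~U), U = 0.
Every clause now holds.
A satisfying assignment: P=1,  Q=0,  R=0,  S=1,  T=1,  U=0.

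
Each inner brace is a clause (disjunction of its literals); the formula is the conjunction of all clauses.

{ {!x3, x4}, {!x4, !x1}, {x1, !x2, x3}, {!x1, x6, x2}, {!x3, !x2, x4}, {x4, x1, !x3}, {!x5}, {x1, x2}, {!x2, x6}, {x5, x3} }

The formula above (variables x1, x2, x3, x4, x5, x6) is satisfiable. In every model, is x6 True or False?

True

Suppose x6 = false.
Unit clause (!x5) forces x5 = false.
Unit clause (!x2) forces x2 = false.
Unit clause (!x1) forces x1 = false.
That conflicts with the unit clause (x1).
So every satisfying assignment has x6 = True.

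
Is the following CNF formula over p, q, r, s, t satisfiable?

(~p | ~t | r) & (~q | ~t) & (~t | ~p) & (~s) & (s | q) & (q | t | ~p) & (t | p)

Satisfiable

The clause (~s) is unit, so s = 0.
The clause (q) is unit, so q = 1.
The clause (~t) is unit, so t = 0.
The clause (p) is unit, so p = 1.
All clauses hold; r can take either value.
A satisfying assignment: p ↦ 1, q ↦ 1, r ↦ 0, s ↦ 0, t ↦ 0.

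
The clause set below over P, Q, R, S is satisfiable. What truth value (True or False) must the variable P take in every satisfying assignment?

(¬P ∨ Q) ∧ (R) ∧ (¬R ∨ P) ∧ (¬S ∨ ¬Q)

True

Suppose P = False.
The clause (R) is unit, so R = True.
That conflicts with the unit clause (¬R).
So every satisfying assignment has P = True.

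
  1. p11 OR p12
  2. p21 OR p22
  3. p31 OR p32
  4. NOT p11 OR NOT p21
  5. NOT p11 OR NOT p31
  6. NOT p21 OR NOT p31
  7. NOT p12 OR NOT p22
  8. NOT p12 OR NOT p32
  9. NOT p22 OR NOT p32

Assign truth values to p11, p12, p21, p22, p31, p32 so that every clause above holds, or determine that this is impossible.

UNSATISFIABLE

Branch on p11: set p11 = true.
From the singleton clause (NOT p21), p21 = false.
From the singleton clause (p22), p22 = true.
From the singleton clause (NOT p31), p31 = false.
From the singleton clause (p32), p32 = true.
But (NOT p32) is also a unit clause — contradiction.
Undo p11 and try p11 = false.
From the singleton clause (p12), p12 = true.
From the singleton clause (NOT p22), p22 = false.
From the singleton clause (p21), p21 = true.
From the singleton clause (NOT p31), p31 = false.
From the singleton clause (p32), p32 = true.
But (NOT p32) is also a unit clause — contradiction.
Both values of p11 lead to a conflict.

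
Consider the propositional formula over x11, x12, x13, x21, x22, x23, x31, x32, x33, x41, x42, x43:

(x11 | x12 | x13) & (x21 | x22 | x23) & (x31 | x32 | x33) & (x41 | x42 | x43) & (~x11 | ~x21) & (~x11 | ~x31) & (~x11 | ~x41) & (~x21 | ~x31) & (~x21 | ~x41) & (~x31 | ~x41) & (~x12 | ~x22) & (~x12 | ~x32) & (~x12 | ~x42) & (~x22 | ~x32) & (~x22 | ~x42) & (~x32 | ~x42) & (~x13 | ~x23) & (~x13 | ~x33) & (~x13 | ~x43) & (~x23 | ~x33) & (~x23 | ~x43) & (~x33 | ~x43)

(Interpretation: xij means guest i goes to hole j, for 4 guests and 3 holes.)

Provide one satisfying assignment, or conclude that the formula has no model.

Case x11 = 0:
Case x12 = 1:
Unit clause (~x22) forces x22 = 0.
Unit clause (~x32) forces x32 = 0.
Unit clause (~x42) forces x42 = 0.
Case x21 = 1:
Unit clause (~x31) forces x31 = 0.
Unit clause (x33) forces x33 = 1.
Unit clause (~x41) forces x41 = 0.
Unit clause (x43) forces x43 = 1.
Now (~x43) is unsatisfied and unit — conflict.
Backtrack on x21: now try x21 = 0.
Unit clause (x23) forces x23 = 1.
Unit clause (~x13) forces x13 = 0.
Unit clause (~x33) forces x33 = 0.
Unit clause (x31) forces x31 = 1.
Unit clause (~x41) forces x41 = 0.
Unit clause (x43) forces x43 = 1.
Now (~x43) is unsatisfied and unit — conflict.
Either choice for x21 ends in contradiction.
Backtrack on x12: now try x12 = 0.
Unit clause (x13) forces x13 = 1.
Unit clause (~x23) forces x23 = 0.
Unit clause (~x33) forces x33 = 0.
Unit clause (~x43) forces x43 = 0.
Case x21 = 1:
Unit clause (~x31) forces x31 = 0.
Unit clause (x32) forces x32 = 1.
Unit clause (~x41) forces x41 = 0.
Unit clause (x42) forces x42 = 1.
Now (~x42) is unsatisfied and unit — conflict.
Backtrack on x21: now try x21 = 0.
Unit clause (x22) forces x22 = 1.
Unit clause (~x32) forces x32 = 0.
Unit clause (x31) forces x31 = 1.
Unit clause (~x41) forces x41 = 0.
Unit clause (x42) forces x42 = 1.
Now (~x42) is unsatisfied and unit — conflict.
Either choice for x21 ends in contradiction.
Either choice for x12 ends in contradiction.
Backtrack on x11: now try x11 = 1.
Unit clause (~x21) forces x21 = 0.
Unit clause (~x31) forces x31 = 0.
Unit clause (~x41) forces x41 = 0.
Case x22 = 1:
Unit clause (~x12) forces x12 = 0.
Unit clause (~x32) forces x32 = 0.
Unit clause (x33) forces x33 = 1.
Unit clause (~x42) forces x42 = 0.
Unit clause (x43) forces x43 = 1.
Now (~x43) is unsatisfied and unit — conflict.
Backtrack on x22: now try x22 = 0.
Unit clause (x23) forces x23 = 1.
Unit clause (~x13) forces x13 = 0.
Unit clause (~x33) forces x33 = 0.
Unit clause (x32) forces x32 = 1.
Unit clause (~x12) forces x12 = 0.
Unit clause (~x42) forces x42 = 0.
Unit clause (x43) forces x43 = 1.
Now (~x43) is unsatisfied and unit — conflict.
Either choice for x22 ends in contradiction.
Either choice for x11 ends in contradiction.

UNSATISFIABLE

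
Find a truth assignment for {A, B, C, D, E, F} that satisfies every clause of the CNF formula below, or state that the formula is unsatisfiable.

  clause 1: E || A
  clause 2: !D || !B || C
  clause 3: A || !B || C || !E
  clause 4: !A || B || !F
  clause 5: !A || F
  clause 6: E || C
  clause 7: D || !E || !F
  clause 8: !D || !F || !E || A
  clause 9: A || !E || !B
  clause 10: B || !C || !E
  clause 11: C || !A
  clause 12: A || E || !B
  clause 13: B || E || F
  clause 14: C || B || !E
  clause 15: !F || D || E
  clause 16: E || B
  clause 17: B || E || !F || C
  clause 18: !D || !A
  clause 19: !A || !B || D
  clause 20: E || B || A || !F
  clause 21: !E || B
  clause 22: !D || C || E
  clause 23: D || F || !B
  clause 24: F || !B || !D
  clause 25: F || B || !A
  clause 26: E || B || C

Case E = true:
(B) alone gives B = true.
(A) alone gives A = true.
(F) alone gives F = true.
(D) alone gives D = true.
But (!D) is also a unit clause — contradiction.
Undo E and try E = false.
(A) alone gives A = true.
(F) alone gives F = true.
(B) alone gives B = true.
(C) alone gives C = true.
(D) alone gives D = true.
But (!D) is also a unit clause — contradiction.
Both values of E lead to a conflict.

UNSATISFIABLE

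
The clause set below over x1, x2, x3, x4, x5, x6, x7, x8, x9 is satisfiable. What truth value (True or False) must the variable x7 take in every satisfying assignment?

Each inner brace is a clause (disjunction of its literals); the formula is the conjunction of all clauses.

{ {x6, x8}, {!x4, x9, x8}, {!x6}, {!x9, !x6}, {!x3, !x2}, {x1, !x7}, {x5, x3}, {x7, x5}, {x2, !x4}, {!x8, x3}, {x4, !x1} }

False

Suppose x7 = true.
The clause (!x6) is unit, so x6 = false.
The clause (x8) is unit, so x8 = true.
The clause (x1) is unit, so x1 = true.
The clause (x3) is unit, so x3 = true.
The clause (!x2) is unit, so x2 = false.
The clause (!x4) is unit, so x4 = false.
Now (x4) is unsatisfied and unit — conflict.
So every satisfying assignment has x7 = False.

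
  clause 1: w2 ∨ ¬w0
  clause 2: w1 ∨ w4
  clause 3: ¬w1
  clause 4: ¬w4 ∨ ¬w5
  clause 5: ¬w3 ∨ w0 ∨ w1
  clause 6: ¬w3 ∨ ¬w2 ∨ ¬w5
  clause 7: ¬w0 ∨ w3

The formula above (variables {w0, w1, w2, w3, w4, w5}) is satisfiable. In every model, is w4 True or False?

True

Suppose w4 = False.
Unit clause (w1) forces w1 = True.
But (¬w1) is also a unit clause — contradiction.
So every satisfying assignment has w4 = True.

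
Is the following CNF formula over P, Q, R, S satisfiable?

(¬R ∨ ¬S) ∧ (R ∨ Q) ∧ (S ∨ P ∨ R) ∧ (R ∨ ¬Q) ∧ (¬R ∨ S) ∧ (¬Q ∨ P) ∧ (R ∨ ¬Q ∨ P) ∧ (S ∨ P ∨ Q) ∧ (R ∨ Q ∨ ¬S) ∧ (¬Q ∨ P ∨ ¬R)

Branch on R: set R = False.
From the singleton clause (Q), Q = True.
That conflicts with the unit clause (¬Q).
So R must be the other value — set R = True.
From the singleton clause (¬S), S = False.
That conflicts with the unit clause (S).
Either choice for R ends in contradiction.
No assignment satisfies every clause.

Unsatisfiable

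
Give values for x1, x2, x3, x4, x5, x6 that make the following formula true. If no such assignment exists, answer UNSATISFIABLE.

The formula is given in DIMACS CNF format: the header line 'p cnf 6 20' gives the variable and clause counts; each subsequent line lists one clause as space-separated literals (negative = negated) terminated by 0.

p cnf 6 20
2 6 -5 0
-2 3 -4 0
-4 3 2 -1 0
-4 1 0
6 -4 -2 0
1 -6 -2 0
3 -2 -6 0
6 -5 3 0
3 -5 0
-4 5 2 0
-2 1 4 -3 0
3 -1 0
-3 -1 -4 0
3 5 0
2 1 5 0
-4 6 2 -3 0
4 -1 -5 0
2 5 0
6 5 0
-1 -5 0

x1=True; x2=True; x3=True; x4=False; x5=False; x6=True

Branch on x4: set x4 = False.
Branch on x3: set x3 = True.
Branch on x2: set x2 = True.
Unit clause (x1) forces x1 = True.
Unit clause (¬x5) forces x5 = False.
Unit clause (x6) forces x6 = True.
This assignment satisfies each clause.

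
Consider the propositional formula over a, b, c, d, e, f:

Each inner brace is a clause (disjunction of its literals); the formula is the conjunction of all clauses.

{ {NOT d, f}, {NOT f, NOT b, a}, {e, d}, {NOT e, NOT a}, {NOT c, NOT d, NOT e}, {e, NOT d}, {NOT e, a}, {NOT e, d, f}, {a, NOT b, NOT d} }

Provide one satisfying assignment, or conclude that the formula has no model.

UNSATISFIABLE

Branch on d: set d = false.
From the singleton clause (e), e = true.
From the singleton clause (NOT a), a = false.
But (a) is also a unit clause — contradiction.
That branch fails; take d = true instead.
From the singleton clause (f), f = true.
From the singleton clause (e), e = true.
From the singleton clause (NOT a), a = false.
But (a) is also a unit clause — contradiction.
Both values of d lead to a conflict.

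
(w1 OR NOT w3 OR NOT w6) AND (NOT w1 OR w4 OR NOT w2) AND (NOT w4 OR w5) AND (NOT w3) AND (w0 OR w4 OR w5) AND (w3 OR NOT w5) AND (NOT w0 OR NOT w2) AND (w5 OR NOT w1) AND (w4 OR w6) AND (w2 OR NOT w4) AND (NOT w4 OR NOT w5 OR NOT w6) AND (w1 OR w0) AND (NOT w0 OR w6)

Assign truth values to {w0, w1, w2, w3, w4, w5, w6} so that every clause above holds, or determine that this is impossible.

(NOT w3) alone gives w3 = false.
(NOT w5) alone gives w5 = false.
(NOT w4) alone gives w4 = false.
(w0) alone gives w0 = true.
(NOT w2) alone gives w2 = false.
(NOT w1) alone gives w1 = false.
(w6) alone gives w6 = true.
This assignment satisfies each clause.

w0: true,  w1: false,  w2: false,  w3: false,  w4: false,  w5: false,  w6: true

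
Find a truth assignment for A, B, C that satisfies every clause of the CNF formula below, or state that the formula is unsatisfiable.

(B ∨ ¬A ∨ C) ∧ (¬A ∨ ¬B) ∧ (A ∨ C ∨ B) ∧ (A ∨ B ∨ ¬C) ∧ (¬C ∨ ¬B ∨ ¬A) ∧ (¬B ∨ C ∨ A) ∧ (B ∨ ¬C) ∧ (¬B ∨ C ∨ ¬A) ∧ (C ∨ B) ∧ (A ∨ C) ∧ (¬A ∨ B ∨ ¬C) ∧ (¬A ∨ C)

A ↦ False,  B ↦ True,  C ↦ True

Case A = False:
The clause (C) is unit, so C = True.
The clause (B) is unit, so B = True.
Every clause now holds.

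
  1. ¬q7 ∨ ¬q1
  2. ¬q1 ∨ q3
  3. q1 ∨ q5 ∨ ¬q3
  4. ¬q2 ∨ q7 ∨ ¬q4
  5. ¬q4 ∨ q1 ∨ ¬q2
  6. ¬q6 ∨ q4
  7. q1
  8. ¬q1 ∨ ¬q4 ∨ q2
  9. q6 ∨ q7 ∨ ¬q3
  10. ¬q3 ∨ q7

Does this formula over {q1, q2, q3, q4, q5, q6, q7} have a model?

Unsatisfiable

Unit clause (q1) forces q1 = True.
Unit clause (¬q7) forces q7 = False.
Unit clause (q3) forces q3 = True.
That conflicts with the unit clause (¬q3).
No assignment satisfies every clause.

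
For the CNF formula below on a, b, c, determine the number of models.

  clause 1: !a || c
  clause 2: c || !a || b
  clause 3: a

There are 2^3 = 8 truth assignments over (a, b, c).
Check each against the 3 clauses (columns in the order a, b, c):
  F F F  ✗ fails (a)
  F F T  ✗ fails (a)
  F T F  ✗ fails (a)
  F T T  ✗ fails (a)
  T F F  ✗ fails (!a || c)
  T F T  ✓ satisfies all
  T T F  ✗ fails (!a || c)
  T T T  ✓ satisfies all
2 of the 8 rows are models.

2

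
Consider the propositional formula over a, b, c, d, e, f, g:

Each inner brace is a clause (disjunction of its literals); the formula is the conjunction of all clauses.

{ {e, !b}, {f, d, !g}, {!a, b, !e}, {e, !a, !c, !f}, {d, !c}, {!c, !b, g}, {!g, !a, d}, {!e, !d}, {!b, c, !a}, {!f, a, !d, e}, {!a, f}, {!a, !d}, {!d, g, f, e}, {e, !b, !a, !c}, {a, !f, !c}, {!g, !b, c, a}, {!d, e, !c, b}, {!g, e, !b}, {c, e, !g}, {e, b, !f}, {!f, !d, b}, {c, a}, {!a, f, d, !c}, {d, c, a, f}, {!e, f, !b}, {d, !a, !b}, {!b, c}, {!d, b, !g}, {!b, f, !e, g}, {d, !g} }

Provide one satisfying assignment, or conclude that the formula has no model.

UNSATISFIABLE

Branch on e: set e = true.
Unit clause (!d) forces d = false.
Unit clause (!c) forces c = false.
Unit clause (a) forces a = true.
Unit clause (b) forces b = true.
Now (!b) is unsatisfied and unit — conflict.
That branch fails; take e = false instead.
Unit clause (!b) forces b = false.
Unit clause (!f) forces f = false.
Unit clause (!a) forces a = false.
Unit clause (c) forces c = true.
Unit clause (d) forces d = true.
Now (!d) is unsatisfied and unit — conflict.
Both values of e lead to a conflict.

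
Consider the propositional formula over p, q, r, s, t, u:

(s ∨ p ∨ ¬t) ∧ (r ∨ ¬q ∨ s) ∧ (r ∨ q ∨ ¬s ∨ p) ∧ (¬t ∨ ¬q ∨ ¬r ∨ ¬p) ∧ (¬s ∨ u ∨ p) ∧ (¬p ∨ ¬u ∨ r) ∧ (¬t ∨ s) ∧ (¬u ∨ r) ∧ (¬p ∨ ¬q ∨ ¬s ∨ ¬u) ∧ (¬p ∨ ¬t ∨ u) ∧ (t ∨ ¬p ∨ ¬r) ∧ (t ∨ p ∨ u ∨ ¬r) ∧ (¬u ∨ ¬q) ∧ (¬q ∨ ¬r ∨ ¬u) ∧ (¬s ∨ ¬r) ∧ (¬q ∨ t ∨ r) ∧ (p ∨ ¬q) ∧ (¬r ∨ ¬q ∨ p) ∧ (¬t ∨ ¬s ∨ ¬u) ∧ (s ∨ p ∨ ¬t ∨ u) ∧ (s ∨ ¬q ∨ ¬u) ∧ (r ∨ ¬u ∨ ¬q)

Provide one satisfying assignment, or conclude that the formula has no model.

p=True; q=False; r=False; s=False; t=False; u=False

Try t = False.
Try u = False.
Try s = False.
Try r = False.
(¬q) alone gives q = False.
All clauses hold; p can take either value.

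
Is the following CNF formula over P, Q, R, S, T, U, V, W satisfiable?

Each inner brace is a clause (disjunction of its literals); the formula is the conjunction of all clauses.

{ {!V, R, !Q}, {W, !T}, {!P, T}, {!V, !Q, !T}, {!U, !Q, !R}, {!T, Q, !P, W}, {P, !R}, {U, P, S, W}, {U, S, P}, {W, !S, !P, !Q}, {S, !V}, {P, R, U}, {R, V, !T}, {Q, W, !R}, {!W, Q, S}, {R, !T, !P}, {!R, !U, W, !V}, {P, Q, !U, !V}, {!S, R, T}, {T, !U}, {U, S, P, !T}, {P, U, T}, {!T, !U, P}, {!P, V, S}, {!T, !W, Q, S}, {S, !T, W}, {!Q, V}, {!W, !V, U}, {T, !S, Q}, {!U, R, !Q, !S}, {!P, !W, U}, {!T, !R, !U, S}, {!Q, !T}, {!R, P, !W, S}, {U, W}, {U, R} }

Yes, satisfiable

Branch on W: set W = true.
Branch on P: set P = true.
(T) alone gives T = true.
(R) alone gives R = true.
(U) alone gives U = true.
(!Q) alone gives Q = false.
(S) alone gives S = true.
All clauses hold; V can take either value.
A satisfying assignment: P ↦ true; Q ↦ false; R ↦ true; S ↦ true; T ↦ true; U ↦ true; V ↦ true; W ↦ true.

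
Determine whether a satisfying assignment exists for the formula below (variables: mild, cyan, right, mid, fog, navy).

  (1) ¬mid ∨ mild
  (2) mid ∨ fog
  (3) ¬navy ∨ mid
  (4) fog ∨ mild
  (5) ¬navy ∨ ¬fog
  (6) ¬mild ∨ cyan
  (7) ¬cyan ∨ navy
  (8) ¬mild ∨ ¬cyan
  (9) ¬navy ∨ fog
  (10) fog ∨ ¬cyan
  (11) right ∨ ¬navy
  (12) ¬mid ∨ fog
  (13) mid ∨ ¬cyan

Try mid = False.
The clause (fog) is unit, so fog = True.
The clause (¬navy) is unit, so navy = False.
The clause (¬cyan) is unit, so cyan = False.
The clause (¬mild) is unit, so mild = False.
No clause remains; right is free.
A satisfying assignment: mild=False, cyan=False, right=False, mid=False, fog=True, navy=False.

Yes, satisfiable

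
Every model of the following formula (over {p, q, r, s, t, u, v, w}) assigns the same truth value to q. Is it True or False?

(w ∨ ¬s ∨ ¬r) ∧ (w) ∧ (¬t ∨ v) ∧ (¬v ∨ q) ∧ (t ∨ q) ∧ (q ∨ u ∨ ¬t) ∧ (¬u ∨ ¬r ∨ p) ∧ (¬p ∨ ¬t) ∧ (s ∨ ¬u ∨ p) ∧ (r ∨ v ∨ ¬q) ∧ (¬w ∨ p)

True

Suppose q = False.
The clause (w) is unit, so w = True.
The clause (¬v) is unit, so v = False.
The clause (¬t) is unit, so t = False.
That conflicts with the unit clause (t).
So every satisfying assignment has q = True.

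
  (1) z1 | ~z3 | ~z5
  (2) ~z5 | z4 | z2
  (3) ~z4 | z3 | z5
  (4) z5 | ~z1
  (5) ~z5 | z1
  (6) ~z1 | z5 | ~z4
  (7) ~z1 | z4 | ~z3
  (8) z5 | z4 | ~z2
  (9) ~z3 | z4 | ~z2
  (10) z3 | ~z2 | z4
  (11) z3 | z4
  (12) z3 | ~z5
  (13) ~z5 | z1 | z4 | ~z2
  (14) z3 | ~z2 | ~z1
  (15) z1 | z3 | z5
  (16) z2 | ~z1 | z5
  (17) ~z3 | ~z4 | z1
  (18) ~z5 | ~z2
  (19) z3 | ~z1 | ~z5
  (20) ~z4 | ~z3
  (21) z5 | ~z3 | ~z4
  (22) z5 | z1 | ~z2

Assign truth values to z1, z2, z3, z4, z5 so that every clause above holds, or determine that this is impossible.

z1: 0, z2: 0, z3: 1, z4: 0, z5: 0

Branch on z5: set z5 = 0.
Unit clause (~z1) forces z1 = 0.
Unit clause (z3) forces z3 = 1.
Unit clause (~z4) forces z4 = 0.
Unit clause (~z2) forces z2 = 0.
Every clause now holds.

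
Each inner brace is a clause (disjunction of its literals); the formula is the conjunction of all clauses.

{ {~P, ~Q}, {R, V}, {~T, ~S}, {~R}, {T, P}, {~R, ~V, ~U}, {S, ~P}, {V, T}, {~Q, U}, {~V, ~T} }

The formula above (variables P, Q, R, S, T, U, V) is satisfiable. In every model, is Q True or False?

Suppose Q = 1.
From the singleton clause (~P), P = 0.
From the singleton clause (~R), R = 0.
From the singleton clause (V), V = 1.
From the singleton clause (T), T = 1.
Now (~T) is unsatisfied and unit — conflict.
So every satisfying assignment has Q = False.

False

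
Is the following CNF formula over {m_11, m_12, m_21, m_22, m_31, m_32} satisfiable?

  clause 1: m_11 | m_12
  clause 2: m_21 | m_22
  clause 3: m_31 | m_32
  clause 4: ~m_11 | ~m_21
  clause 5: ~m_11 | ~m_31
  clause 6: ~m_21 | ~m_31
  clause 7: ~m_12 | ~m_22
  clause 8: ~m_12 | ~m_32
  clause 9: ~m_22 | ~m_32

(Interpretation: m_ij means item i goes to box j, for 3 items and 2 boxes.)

No, unsatisfiable

Branch on m_11: set m_11 = 1.
Unit clause (~m_21) forces m_21 = 0.
Unit clause (m_22) forces m_22 = 1.
Unit clause (~m_31) forces m_31 = 0.
Unit clause (m_32) forces m_32 = 1.
Now (~m_32) is unsatisfied and unit — conflict.
That branch fails; take m_11 = 0 instead.
Unit clause (m_12) forces m_12 = 1.
Unit clause (~m_22) forces m_22 = 0.
Unit clause (m_21) forces m_21 = 1.
Unit clause (~m_31) forces m_31 = 0.
Unit clause (m_32) forces m_32 = 1.
Now (~m_32) is unsatisfied and unit — conflict.
Either choice for m_11 ends in contradiction.
No assignment satisfies every clause.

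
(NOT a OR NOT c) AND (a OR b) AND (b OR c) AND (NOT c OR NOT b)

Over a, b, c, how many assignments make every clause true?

There are 2^3 = 8 truth assignments over (a, b, c).
Split on b. With b = true, the clauses containing b are satisfied and NOT b drops from the rest; 2 of the 2^2 = 4 assignments to the other variables satisfy what remains.
With b = false, by the same count on the reduced clause set, 0 assignments work.
Total: 2 + 0 = 2.

2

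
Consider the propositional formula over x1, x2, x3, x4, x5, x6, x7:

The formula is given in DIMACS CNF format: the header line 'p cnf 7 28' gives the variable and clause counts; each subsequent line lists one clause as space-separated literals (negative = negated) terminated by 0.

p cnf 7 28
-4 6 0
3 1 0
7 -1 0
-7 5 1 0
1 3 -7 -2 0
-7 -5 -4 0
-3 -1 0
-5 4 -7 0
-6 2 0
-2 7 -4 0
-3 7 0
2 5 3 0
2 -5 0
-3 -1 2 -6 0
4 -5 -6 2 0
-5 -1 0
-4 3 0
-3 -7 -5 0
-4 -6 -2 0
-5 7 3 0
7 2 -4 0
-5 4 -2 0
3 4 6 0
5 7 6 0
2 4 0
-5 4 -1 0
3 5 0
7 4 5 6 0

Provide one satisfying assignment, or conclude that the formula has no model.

Suppose x4 = False.
From the singleton clause (x2), x2 = True.
From the singleton clause (¬x5), x5 = False.
From the singleton clause (x3), x3 = True.
From the singleton clause (¬x1), x1 = False.
From the singleton clause (¬x7), x7 = False.
Now (x7) is unsatisfied and unit — conflict.
Undo x4 and try x4 = True.
From the singleton clause (x6), x6 = True.
From the singleton clause (x2), x2 = True.
Now (¬x2) is unsatisfied and unit — conflict.
Neither x4 = True nor x4 = False works.

UNSATISFIABLE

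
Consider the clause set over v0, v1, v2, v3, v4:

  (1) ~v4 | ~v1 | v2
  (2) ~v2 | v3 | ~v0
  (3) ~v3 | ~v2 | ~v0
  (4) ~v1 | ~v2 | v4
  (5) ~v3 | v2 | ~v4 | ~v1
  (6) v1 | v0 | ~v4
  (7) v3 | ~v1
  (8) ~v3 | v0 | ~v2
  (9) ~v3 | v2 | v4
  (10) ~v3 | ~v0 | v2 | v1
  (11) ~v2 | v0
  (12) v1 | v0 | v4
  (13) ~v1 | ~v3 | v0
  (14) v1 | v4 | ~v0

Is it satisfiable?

Case v3 = 0:
The clause (~v1) is unit, so v1 = 0.
Case v2 = 0:
Case v0 = 1:
The clause (v4) is unit, so v4 = 1.
All clauses are satisfied.
A satisfying assignment: v0=1, v1=0, v2=0, v3=0, v4=1.

Yes, satisfiable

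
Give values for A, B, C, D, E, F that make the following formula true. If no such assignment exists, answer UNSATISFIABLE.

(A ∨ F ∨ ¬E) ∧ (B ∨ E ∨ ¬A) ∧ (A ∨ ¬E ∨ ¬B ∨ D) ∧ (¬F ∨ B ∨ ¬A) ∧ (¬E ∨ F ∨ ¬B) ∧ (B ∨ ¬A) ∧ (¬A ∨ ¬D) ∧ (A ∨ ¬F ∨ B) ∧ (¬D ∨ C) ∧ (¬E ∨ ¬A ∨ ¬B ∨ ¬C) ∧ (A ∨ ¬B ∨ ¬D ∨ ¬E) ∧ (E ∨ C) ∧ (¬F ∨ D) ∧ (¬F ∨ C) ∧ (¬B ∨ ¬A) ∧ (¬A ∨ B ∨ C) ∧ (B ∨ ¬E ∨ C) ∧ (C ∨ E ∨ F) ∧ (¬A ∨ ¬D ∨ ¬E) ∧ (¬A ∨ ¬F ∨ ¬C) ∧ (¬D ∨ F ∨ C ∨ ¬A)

Suppose B = True.
(¬A) alone gives A = False.
Suppose F = False.
(¬E) alone gives E = False.
(C) alone gives C = True.
Every clause is now satisfied; D is unconstrained.

A ↦ False; B ↦ True; C ↦ True; D ↦ True; E ↦ False; F ↦ False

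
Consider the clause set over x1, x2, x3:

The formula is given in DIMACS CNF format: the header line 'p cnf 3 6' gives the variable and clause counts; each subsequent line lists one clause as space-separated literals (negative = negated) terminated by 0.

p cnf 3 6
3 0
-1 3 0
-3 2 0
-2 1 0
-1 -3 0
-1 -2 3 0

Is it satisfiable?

No

(x3) alone gives x3 = True.
(x2) alone gives x2 = True.
(x1) alone gives x1 = True.
But (¬x1) is also a unit clause — contradiction.
No assignment satisfies every clause.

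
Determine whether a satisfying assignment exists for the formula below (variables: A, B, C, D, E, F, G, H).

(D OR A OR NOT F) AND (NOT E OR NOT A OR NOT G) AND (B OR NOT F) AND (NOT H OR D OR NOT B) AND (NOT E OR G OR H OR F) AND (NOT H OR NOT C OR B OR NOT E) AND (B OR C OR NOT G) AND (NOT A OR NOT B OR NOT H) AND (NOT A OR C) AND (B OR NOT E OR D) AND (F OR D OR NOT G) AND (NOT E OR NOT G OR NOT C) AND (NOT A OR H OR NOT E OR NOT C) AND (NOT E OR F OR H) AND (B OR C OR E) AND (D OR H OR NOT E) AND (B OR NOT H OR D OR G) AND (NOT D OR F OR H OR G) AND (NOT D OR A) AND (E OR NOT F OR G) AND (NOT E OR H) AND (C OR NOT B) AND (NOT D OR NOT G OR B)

Yes, satisfiable

Suppose B = true.
(C) alone gives C = true.
Suppose H = false.
(NOT E) alone gives E = false.
Suppose D = true.
(A) alone gives A = true.
Suppose F = false.
(G) alone gives G = true.
This assignment satisfies each clause.
A satisfying assignment: A ↦ true,  B ↦ true,  C ↦ true,  D ↦ true,  E ↦ false,  F ↦ false,  G ↦ true,  H ↦ false.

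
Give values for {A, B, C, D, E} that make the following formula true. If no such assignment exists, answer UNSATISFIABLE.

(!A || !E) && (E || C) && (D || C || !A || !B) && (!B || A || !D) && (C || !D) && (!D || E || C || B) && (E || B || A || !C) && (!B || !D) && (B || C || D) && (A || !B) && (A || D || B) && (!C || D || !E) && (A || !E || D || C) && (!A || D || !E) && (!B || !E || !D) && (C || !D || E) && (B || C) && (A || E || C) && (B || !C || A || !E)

Branch on A: set A = true.
Unit clause (!E) forces E = false.
Unit clause (C) forces C = true.
Branch on B: set B = false.
Every clause is now satisfied; D is unconstrained.

A: true,  B: false,  C: true,  D: true,  E: false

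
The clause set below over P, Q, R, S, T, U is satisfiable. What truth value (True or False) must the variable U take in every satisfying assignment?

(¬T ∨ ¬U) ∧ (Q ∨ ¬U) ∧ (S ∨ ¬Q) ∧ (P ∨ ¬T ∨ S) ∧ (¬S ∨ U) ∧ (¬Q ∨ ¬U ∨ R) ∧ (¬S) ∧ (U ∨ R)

False

Suppose U = True.
Unit clause (¬T) forces T = False.
Unit clause (Q) forces Q = True.
Unit clause (S) forces S = True.
Now (¬S) is unsatisfied and unit — conflict.
So every satisfying assignment has U = False.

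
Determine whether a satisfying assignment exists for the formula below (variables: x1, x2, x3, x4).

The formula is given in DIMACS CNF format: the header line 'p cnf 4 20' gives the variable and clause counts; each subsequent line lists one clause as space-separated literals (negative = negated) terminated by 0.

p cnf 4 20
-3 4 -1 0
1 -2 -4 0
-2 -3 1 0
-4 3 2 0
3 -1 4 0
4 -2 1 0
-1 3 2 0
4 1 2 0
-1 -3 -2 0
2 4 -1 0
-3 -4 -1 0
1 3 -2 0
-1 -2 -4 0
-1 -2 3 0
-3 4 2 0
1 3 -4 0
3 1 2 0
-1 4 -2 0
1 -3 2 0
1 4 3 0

Branch on x3: set x3 = False.
Branch on x4: set x4 = False.
The clause (¬x1) is unit, so x1 = False.
That conflicts with the unit clause (x1).
Backtrack on x4: now try x4 = True.
The clause (x2) is unit, so x2 = True.
The clause (x1) is unit, so x1 = True.
That conflicts with the unit clause (¬x1).
Both values of x4 lead to a conflict.
Backtrack on x3: now try x3 = True.
Branch on x4: set x4 = True.
The clause (¬x1) is unit, so x1 = False.
The clause (¬x2) is unit, so x2 = False.
That conflicts with the unit clause (x2).
Backtrack on x4: now try x4 = False.
The clause (¬x1) is unit, so x1 = False.
The clause (¬x2) is unit, so x2 = False.
That conflicts with the unit clause (x2).
Both values of x4 lead to a conflict.
Both values of x3 lead to a conflict.
No assignment satisfies every clause.

No, unsatisfiable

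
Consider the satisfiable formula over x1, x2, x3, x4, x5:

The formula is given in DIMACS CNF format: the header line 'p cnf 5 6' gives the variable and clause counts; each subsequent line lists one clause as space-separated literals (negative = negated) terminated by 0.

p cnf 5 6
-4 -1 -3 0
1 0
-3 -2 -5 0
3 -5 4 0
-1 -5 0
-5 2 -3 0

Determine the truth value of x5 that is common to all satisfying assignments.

False

Suppose x5 = True.
From the singleton clause (x1), x1 = True.
Now (¬x1) is unsatisfied and unit — conflict.
So every satisfying assignment has x5 = False.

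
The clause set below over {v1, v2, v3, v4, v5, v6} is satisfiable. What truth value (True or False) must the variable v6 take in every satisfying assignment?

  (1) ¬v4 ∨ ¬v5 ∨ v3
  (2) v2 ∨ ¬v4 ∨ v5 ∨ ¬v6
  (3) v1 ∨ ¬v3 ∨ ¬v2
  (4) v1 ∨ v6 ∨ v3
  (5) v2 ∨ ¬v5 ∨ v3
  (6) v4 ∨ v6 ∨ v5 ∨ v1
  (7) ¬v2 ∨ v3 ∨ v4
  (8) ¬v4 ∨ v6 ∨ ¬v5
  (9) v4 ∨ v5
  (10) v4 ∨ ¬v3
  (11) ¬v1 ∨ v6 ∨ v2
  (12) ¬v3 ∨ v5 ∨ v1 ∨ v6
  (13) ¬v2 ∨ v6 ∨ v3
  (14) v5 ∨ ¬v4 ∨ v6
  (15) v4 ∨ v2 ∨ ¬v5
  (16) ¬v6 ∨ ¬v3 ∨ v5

True

Suppose v6 = False.
Try v1 = True.
Unit clause (v2) forces v2 = True.
Unit clause (v3) forces v3 = True.
Unit clause (v4) forces v4 = True.
Unit clause (¬v5) forces v5 = False.
That conflicts with the unit clause (v5).
So v1 must be the other value — set v1 = False.
Unit clause (v3) forces v3 = True.
Unit clause (¬v2) forces v2 = False.
Unit clause (v4) forces v4 = True.
Unit clause (¬v5) forces v5 = False.
That conflicts with the unit clause (v5).
Both values of v1 lead to a conflict.
So every satisfying assignment has v6 = True.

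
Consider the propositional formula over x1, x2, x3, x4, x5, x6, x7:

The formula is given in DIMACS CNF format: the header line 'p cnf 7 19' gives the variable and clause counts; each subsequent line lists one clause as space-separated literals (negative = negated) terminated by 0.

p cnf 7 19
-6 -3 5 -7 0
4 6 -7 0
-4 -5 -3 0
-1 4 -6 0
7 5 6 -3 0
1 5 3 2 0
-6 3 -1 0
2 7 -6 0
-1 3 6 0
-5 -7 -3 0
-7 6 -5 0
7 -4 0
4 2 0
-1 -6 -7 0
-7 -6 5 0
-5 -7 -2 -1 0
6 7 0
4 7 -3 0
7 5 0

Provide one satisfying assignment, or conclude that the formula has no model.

Branch on x7: set x7 = True.
Branch on x4: set x4 = True.
Branch on x5: set x5 = False.
The clause (¬x6) is unit, so x6 = False.
Branch on x1: set x1 = False.
Branch on x3: set x3 = True.
All clauses hold; x2 can take either value.

x1 ↦ False; x2 ↦ True; x3 ↦ True; x4 ↦ True; x5 ↦ False; x6 ↦ False; x7 ↦ True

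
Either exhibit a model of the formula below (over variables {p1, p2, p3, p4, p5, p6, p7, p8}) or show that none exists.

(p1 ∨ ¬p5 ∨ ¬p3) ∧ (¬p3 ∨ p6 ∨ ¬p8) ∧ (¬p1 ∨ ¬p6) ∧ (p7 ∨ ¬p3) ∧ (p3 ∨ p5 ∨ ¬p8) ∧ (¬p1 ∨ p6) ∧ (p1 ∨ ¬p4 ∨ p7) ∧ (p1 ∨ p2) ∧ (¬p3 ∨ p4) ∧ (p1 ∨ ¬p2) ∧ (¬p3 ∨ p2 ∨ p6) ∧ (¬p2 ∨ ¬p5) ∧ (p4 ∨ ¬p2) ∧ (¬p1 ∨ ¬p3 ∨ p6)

Case p1 = False:
From the singleton clause (p2), p2 = True.
That conflicts with the unit clause (¬p2).
That branch fails; take p1 = True instead.
From the singleton clause (¬p6), p6 = False.
That conflicts with the unit clause (p6).
Neither p1 = True nor p1 = False works.

UNSATISFIABLE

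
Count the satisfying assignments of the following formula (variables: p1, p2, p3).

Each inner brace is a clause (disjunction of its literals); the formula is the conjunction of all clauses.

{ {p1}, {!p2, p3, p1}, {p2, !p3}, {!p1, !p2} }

There are 2^3 = 8 truth assignments over (p1, p2, p3).
Check each against the 4 clauses (columns in the order p1, p2, p3):
  F F F  ✗ fails (p1)
  F F T  ✗ fails (p1)
  F T F  ✗ fails (p1)
  F T T  ✗ fails (p1)
  T F F  ✓ satisfies all
  T F T  ✗ fails (p2 || !p3)
  T T F  ✗ fails (!p1 || !p2)
  T T T  ✗ fails (!p1 || !p2)
1 of the 8 rows is a model.

1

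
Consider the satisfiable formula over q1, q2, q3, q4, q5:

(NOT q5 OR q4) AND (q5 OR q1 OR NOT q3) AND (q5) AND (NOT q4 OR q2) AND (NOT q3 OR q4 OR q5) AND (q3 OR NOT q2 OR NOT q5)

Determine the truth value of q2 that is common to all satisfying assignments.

True

Suppose q2 = false.
(q5) alone gives q5 = true.
(q4) alone gives q4 = true.
But (NOT q4) is also a unit clause — contradiction.
So every satisfying assignment has q2 = True.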